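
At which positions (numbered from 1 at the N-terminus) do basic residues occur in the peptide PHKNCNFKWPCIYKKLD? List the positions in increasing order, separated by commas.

2, 3, 8, 14, 15

The basic amino acids are Lys (K), Arg (R), and His (H).
Matching residues: H2, K3, K8, K14, K15.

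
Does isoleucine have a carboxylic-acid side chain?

Aspartate (D) and glutamate (E) have carboxylic-acid side chains and are the acidic amino acids.
Isoleucine is not in this group.

No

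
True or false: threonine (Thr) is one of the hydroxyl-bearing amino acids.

True

Serine (S), threonine (T), and tyrosine (Y) each carry a hydroxyl group on the side chain.
Threonine is in this group.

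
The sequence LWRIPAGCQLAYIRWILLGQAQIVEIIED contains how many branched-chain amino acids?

11

Valine (V), leucine (L), and isoleucine (I) are the branched-chain amino acids.
Matching residues: L1, I4, L10, I13, I16, L17, L18, I23, V24, I26, I27.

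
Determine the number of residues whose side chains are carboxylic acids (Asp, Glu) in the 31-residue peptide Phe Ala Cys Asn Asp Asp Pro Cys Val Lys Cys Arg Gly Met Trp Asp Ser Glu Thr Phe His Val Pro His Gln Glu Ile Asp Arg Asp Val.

Matching residues: Asp5, Asp6, Asp16, Glu18, Glu26, Asp28, Asp30.

7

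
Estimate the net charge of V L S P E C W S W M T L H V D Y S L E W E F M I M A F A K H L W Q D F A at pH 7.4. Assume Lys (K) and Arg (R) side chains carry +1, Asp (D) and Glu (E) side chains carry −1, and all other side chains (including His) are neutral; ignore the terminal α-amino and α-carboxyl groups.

-4

Positive (K, R): K29 → +1.
Negative (D, E): E5, D15, E19, E21, D34 → −5.
Net charge = (+1) + (−5) = −4.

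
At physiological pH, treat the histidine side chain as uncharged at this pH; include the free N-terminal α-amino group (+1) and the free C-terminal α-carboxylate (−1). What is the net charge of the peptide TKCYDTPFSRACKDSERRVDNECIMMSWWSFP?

0

Near pH 7.4, K and R contribute +1 each, D and E contribute −1 each, and every other side chain (His included, as stated) is uncharged.
Positive (K, R): K2, R10, K13, R17, R18 → +5.
Negative (D, E): D5, D14, E16, D20, E22 → −5.
The N-terminus (+1) and C-terminus (−1) cancel.
Net charge = (+5) + (−5) = 0.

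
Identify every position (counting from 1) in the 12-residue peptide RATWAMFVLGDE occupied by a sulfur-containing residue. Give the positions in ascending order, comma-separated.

The sulfur-bearing residues are cysteine (–SH) and methionine (–S–CH₃).
Matching residues: M6.

6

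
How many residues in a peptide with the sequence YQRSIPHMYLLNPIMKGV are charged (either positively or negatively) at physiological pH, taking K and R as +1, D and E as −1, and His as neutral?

Charged side chains at pH ~7.4: K, R (positive); D, E (negative).
Matching residues: R3, K16.

2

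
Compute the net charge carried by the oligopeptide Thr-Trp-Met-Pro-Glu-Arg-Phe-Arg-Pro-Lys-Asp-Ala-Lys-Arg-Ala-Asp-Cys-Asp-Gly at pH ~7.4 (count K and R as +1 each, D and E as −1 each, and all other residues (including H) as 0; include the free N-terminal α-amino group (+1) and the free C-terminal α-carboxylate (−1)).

+1

Positive (K, R): Arg6, Arg8, Lys10, Lys13, Arg14 → +5.
Negative (D, E): Glu5, Asp11, Asp16, Asp18 → −4.
The N-terminus (+1) and C-terminus (−1) cancel.
Net charge = (+5) + (−4) = +1.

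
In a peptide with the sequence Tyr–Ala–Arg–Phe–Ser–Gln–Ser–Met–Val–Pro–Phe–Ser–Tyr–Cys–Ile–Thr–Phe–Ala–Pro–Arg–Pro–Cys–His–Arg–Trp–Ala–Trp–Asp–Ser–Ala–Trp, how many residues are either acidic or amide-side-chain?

Acidic: D, E. Amide-side-chain: N, Q.
Acidic residues here: Asp28 (1).
Amide-side-chain residues here: Gln6 (1).
The two groups share no amino acid, so total = 1 + 1 = 2.

2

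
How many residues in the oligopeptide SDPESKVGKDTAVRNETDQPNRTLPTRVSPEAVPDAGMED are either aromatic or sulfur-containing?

Aromatic: F, W, Y. Sulfur-containing: C, M.
Aromatic residues here: none (0).
Sulfur-containing residues here: M38 (1).
The two groups share no amino acid, so total = 0 + 1 = 1.

1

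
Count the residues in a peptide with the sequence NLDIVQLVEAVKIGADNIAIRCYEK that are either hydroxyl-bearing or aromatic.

1

Hydroxyl-bearing: S, T, Y. Aromatic: F, W, Y.
Hydroxyl-bearing residues here: Y23 (1).
Aromatic residues here: Y23 (1).
Y is in both groups, so the 1 Y residue must not be double-counted.
Total = 1 + 1 − 1 = 1.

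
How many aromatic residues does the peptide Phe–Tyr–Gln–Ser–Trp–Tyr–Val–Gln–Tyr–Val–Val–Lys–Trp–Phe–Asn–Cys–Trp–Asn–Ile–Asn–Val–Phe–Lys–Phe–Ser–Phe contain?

The aromatic amino acids are Phe (F, benzyl), Trp (W, indole), and Tyr (Y, phenol).
Matching residues: Phe1, Tyr2, Trp5, Tyr6, Tyr9, Trp13, Phe14, Trp17, Phe22, Phe24, Phe26.

11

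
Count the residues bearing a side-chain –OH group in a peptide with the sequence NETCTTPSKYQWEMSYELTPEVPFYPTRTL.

S, T, and Y are the three residues with a side-chain hydroxyl.
Matching residues: T3, T5, T6, S8, Y10, S15, Y16, T19, Y25, T27, T29.

11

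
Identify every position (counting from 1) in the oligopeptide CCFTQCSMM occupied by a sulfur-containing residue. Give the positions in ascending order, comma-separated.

1, 2, 6, 8, 9

Only Cys (C) and Met (M) have a sulfur atom in the side chain.
Matching residues: C1, C2, C6, M8, M9.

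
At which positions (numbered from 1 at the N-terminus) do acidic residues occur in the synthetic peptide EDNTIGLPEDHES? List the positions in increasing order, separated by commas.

1, 2, 9, 10, 12

Only D (aspartate) and E (glutamate) carry a side-chain carboxylic acid.
Matching residues: E1, D2, E9, D10, E12.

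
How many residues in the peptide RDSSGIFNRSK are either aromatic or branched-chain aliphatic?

2

Aromatic: F, W, Y. Branched-chain aliphatic: I, L, V.
Aromatic residues here: F7 (1).
Branched-chain aliphatic residues here: I6 (1).
The two groups share no amino acid, so total = 1 + 1 = 2.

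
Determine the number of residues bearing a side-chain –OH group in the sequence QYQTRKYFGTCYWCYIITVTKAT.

S, T, and Y are the three residues with a side-chain hydroxyl.
Matching residues: Y2, T4, Y7, T10, Y12, Y15, T18, T20, T23.

9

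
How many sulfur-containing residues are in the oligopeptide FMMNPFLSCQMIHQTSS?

4

The sulfur-bearing residues are cysteine (–SH) and methionine (–S–CH₃).
Matching residues: M2, M3, C9, M11.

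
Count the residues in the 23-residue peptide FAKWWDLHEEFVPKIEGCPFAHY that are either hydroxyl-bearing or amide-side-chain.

1

Hydroxyl-bearing: S, T, Y. Amide-side-chain: N, Q.
Hydroxyl-bearing residues here: Y23 (1).
Amide-side-chain residues here: none (0).
The two groups share no amino acid, so total = 1 + 0 = 1.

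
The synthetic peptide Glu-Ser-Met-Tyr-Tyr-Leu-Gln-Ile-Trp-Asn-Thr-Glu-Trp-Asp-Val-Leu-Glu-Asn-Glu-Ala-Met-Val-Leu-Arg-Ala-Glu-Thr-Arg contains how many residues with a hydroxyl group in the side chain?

The –OH-bearing residues are Ser, Thr (aliphatic alcohols), and Tyr (phenol).
Matching residues: Ser2, Tyr4, Tyr5, Thr11, Thr27.

5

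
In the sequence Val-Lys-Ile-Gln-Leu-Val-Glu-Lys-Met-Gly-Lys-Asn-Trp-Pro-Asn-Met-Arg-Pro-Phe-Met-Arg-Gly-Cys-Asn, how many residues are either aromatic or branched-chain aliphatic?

Aromatic: F, W, Y. Branched-chain aliphatic: I, L, V.
Aromatic residues here: Trp13, Phe19 (2).
Branched-chain aliphatic residues here: Val1, Ile3, Leu5, Val6 (4).
The two groups share no amino acid, so total = 2 + 4 = 6.

6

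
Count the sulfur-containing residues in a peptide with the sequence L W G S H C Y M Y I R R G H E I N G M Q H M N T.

Only Cys (C) and Met (M) have a sulfur atom in the side chain.
Matching residues: C6, M8, M19, M22.

4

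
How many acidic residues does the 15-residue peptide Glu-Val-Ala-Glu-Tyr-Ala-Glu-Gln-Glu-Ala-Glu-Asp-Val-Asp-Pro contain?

7

The acidic residues are Asp (D) and Glu (E), whose side chains end in a carboxylate group.
Matching residues: Glu1, Glu4, Glu7, Glu9, Glu11, Asp12, Asp14.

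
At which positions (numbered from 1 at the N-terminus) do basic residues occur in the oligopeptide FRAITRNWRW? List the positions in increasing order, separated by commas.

The basic amino acids are Lys (K), Arg (R), and His (H).
Matching residues: R2, R6, R9.

2, 6, 9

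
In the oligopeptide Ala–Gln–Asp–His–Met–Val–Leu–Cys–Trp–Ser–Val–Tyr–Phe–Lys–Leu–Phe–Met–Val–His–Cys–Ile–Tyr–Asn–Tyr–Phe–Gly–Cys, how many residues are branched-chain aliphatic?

Valine (V), leucine (L), and isoleucine (I) are the branched-chain amino acids.
Matching residues: Val6, Leu7, Val11, Leu15, Val18, Ile21.

6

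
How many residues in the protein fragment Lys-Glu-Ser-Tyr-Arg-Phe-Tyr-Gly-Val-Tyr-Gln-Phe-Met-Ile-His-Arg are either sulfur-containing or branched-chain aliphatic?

Sulfur-containing: C, M. Branched-chain aliphatic: I, L, V.
Sulfur-containing residues here: Met13 (1).
Branched-chain aliphatic residues here: Val9, Ile14 (2).
The two groups share no amino acid, so total = 1 + 2 = 3.

3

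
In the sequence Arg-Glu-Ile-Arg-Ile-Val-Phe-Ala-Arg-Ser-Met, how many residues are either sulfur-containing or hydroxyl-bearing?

Sulfur-containing: C, M. Hydroxyl-bearing: S, T, Y.
Sulfur-containing residues here: Met11 (1).
Hydroxyl-bearing residues here: Ser10 (1).
The two groups share no amino acid, so total = 1 + 1 = 2.

2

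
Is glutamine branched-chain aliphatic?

Valine (V), leucine (L), and isoleucine (I) are the branched-chain amino acids.
Glutamine is not in this group.

No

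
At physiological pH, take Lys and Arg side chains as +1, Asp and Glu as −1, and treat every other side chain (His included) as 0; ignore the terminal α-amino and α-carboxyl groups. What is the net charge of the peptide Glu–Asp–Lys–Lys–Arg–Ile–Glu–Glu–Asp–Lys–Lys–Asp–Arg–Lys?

+1

Positive (K, R): Lys3, Lys4, Arg5, Lys10, Lys11, Arg13, Lys14 → +7.
Negative (D, E): Glu1, Asp2, Glu7, Glu8, Asp9, Asp12 → −6.
Net charge = (+7) + (−6) = +1.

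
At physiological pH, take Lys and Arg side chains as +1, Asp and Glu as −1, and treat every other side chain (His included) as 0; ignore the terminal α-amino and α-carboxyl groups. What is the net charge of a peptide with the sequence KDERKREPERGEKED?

Positive (K, R): K1, R4, K5, R6, R10, K13 → +6.
Negative (D, E): D2, E3, E7, E9, E12, E14, D15 → −7.
Net charge = (+6) + (−7) = −1.

-1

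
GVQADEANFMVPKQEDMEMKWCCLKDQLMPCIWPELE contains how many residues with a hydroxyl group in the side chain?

0

The –OH-bearing residues are Ser, Thr (aliphatic alcohols), and Tyr (phenol).
None of the 37 residues belong to this group.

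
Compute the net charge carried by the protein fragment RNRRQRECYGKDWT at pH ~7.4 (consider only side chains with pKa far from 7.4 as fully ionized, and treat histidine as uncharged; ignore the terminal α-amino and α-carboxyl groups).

+3

The side chains ionized at physiological pH are Lys/Arg (+1) and Asp/Glu (−1); with His treated as neutral, nothing else contributes.
Positive (K, R): R1, R3, R4, R6, K11 → +5.
Negative (D, E): E7, D12 → −2.
Net charge = (+5) + (−2) = +3.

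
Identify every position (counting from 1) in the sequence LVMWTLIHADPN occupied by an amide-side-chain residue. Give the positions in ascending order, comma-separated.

Only N (asparagine) and Q (glutamine) carry a side-chain carboxamide.
Matching residues: N12.

12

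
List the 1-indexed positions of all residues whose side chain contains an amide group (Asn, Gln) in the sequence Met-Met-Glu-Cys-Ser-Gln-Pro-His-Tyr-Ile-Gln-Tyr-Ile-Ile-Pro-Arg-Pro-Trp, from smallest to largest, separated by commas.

Matching residues: Gln6, Gln11.

6, 11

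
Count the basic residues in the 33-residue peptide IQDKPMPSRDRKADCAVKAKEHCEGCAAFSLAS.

Lysine (K), arginine (R), and histidine (H) have basic, nitrogen-containing side chains.
Matching residues: K4, R9, R11, K12, K18, K20, H22.

7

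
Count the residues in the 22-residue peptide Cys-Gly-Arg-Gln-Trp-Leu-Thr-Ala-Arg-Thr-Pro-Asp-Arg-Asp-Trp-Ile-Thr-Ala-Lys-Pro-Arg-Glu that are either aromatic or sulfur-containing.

3

Aromatic: F, W, Y. Sulfur-containing: C, M.
Aromatic residues here: Trp5, Trp15 (2).
Sulfur-containing residues here: Cys1 (1).
The two groups share no amino acid, so total = 2 + 1 = 3.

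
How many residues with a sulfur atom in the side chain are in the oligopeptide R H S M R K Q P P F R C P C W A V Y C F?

Cysteine (C, thiol) and methionine (M, thioether) are the two sulfur-containing amino acids.
Matching residues: M4, C12, C14, C19.

4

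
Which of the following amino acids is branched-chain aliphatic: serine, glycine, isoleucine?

Valine (V), leucine (L), and isoleucine (I) are the branched-chain amino acids.
Of the listed options, only isoleucine belongs to this group.

isoleucine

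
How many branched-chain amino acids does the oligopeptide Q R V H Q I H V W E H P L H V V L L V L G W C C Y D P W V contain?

V, L, and I make up the branched-chain aliphatic group.
Matching residues: V3, I6, V8, L13, V15, V16, L17, L18, V19, L20, V29.

11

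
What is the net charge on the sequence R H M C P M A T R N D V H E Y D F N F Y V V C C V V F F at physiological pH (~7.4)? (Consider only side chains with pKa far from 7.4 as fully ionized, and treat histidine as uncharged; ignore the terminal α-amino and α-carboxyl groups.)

-1

Near pH 7.4, K and R contribute +1 each, D and E contribute −1 each, and every other side chain (His included, as stated) is uncharged.
Positive (K, R): R1, R9 → +2.
Negative (D, E): D11, E14, D16 → −3.
Net charge = (+2) + (−3) = −1.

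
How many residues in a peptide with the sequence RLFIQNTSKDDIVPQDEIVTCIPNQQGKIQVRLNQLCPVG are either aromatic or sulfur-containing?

Aromatic: F, W, Y. Sulfur-containing: C, M.
Aromatic residues here: F3 (1).
Sulfur-containing residues here: C21, C37 (2).
The two groups share no amino acid, so total = 1 + 2 = 3.

3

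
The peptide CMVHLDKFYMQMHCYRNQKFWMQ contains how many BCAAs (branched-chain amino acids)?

The BCAAs are Val, Leu, and Ile — aliphatic side chains with a branch point.
Matching residues: V3, L5.

2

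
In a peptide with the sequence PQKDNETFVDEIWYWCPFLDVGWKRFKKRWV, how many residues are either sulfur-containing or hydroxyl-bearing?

3

Sulfur-containing: C, M. Hydroxyl-bearing: S, T, Y.
Sulfur-containing residues here: C16 (1).
Hydroxyl-bearing residues here: T7, Y14 (2).
The two groups share no amino acid, so total = 1 + 2 = 3.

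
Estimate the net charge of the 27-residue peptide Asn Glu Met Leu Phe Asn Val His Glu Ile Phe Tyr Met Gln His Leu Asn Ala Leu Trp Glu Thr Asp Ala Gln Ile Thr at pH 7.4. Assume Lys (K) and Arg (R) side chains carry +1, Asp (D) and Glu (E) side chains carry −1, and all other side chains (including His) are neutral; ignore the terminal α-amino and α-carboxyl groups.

-4

Positive (K, R): none → +0.
Negative (D, E): Glu2, Glu9, Glu21, Asp23 → −4.
Net charge = (+0) + (−4) = −4.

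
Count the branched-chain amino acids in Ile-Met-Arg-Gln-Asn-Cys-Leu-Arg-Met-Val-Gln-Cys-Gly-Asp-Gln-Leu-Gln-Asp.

4

V, L, and I make up the branched-chain aliphatic group.
Matching residues: Ile1, Leu7, Val10, Leu16.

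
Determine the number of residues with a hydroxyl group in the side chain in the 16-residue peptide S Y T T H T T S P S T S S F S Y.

Serine (S), threonine (T), and tyrosine (Y) each carry a hydroxyl group on the side chain.
Matching residues: S1, Y2, T3, T4, T6, T7, S8, S10, T11, S12, S13, S15, Y16.

13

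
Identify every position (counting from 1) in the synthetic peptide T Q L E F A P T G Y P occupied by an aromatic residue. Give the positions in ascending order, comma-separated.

5, 10

F, W, and Y each carry an aromatic ring on the side chain.
Matching residues: F5, Y10.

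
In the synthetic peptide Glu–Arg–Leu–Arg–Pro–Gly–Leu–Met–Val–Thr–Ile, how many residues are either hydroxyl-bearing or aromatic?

1

Hydroxyl-bearing: S, T, Y. Aromatic: F, W, Y.
Hydroxyl-bearing residues here: Thr10 (1).
Aromatic residues here: none (0).
(Y belongs to both groups, but none appear in this sequence.) Total = 1 + 0 = 1.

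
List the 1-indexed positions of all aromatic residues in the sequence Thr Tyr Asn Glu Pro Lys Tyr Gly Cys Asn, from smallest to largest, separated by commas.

2, 7

The aromatic amino acids are Phe (F, benzyl), Trp (W, indole), and Tyr (Y, phenol).
Matching residues: Tyr2, Tyr7.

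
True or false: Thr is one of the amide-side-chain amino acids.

False

The amide-side-chain residues are Asn (N) and Gln (Q).
Threonine is not in this group.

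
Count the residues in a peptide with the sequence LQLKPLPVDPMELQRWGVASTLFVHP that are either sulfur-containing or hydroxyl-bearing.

Sulfur-containing: C, M. Hydroxyl-bearing: S, T, Y.
Sulfur-containing residues here: M11 (1).
Hydroxyl-bearing residues here: S20, T21 (2).
The two groups share no amino acid, so total = 1 + 2 = 3.

3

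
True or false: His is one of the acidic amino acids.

False

Aspartate (D) and glutamate (E) have carboxylic-acid side chains and are the acidic amino acids.
Histidine is not in this group.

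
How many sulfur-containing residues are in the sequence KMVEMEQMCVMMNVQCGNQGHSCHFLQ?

8

Only Cys (C) and Met (M) have a sulfur atom in the side chain.
Matching residues: M2, M5, M8, C9, M11, M12, C16, C23.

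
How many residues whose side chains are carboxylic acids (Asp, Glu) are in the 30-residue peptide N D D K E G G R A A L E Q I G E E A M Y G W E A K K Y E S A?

8

Matching residues: D2, D3, E5, E12, E16, E17, E23, E28.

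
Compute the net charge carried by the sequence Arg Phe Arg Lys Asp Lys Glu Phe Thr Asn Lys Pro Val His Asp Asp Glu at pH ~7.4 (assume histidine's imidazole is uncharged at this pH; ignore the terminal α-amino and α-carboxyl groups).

0

Near pH 7.4, K and R contribute +1 each, D and E contribute −1 each, and every other side chain (His included, as stated) is uncharged.
Positive (K, R): Arg1, Arg3, Lys4, Lys6, Lys11 → +5.
Negative (D, E): Asp5, Glu7, Asp15, Asp16, Glu17 → −5.
Net charge = (+5) + (−5) = 0.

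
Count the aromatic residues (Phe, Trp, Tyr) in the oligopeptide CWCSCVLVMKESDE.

Matching residues: W2.

1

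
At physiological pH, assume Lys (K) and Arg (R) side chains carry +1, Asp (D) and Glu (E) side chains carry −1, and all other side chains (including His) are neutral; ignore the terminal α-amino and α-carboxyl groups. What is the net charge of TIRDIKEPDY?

Positive (K, R): R3, K6 → +2.
Negative (D, E): D4, E7, D9 → −3.
Net charge = (+2) + (−3) = −1.

-1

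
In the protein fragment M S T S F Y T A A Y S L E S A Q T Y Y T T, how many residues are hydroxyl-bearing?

13

S, T, and Y are the three residues with a side-chain hydroxyl.
Matching residues: S2, T3, S4, Y6, T7, Y10, S11, S14, T17, Y18, Y19, T20, T21.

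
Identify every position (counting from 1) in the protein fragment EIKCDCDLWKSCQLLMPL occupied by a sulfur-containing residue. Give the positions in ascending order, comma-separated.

4, 6, 12, 16

Cysteine (C, thiol) and methionine (M, thioether) are the two sulfur-containing amino acids.
Matching residues: C4, C6, C12, M16.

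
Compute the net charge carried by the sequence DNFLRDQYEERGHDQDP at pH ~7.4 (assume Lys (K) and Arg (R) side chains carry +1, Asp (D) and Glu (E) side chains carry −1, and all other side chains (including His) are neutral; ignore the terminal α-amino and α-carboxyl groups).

Positive (K, R): R5, R11 → +2.
Negative (D, E): D1, D6, E9, E10, D14, D16 → −6.
Net charge = (+2) + (−6) = −4.

-4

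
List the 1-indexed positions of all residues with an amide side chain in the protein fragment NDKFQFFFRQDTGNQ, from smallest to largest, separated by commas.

Asparagine (N) and glutamine (Q) have uncharged amide side chains.
Matching residues: N1, Q5, Q10, N14, Q15.

1, 5, 10, 14, 15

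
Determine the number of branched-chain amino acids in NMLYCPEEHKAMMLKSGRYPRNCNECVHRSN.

3

V, L, and I make up the branched-chain aliphatic group.
Matching residues: L3, L14, V27.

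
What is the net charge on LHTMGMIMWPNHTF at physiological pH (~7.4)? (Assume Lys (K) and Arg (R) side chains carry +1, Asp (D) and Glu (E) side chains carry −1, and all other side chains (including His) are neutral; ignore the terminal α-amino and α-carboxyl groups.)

Positive (K, R): none → +0.
Negative (D, E): none → −0.
Net charge = (+0) + (−0) = 0.

0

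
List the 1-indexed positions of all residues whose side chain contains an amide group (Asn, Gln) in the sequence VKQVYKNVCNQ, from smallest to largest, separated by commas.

Matching residues: Q3, N7, N10, Q11.

3, 7, 10, 11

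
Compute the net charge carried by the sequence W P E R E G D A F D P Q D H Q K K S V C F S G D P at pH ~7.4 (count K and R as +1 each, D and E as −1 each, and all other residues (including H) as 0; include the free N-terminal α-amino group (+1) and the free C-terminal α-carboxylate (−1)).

-3

Positive (K, R): R4, K16, K17 → +3.
Negative (D, E): E3, E5, D7, D10, D13, D24 → −6.
The N-terminus (+1) and C-terminus (−1) cancel.
Net charge = (+3) + (−6) = −3.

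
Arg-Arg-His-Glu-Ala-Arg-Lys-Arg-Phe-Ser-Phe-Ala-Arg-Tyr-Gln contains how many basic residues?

7

K, R, and H are the three residues with basic side chains (ε-amine, guanidinium, and imidazole respectively).
Matching residues: Arg1, Arg2, His3, Arg6, Lys7, Arg8, Arg13.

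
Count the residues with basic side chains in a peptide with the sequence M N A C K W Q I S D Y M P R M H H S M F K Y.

5

K, R, and H are the three residues with basic side chains (ε-amine, guanidinium, and imidazole respectively).
Matching residues: K5, R14, H16, H17, K21.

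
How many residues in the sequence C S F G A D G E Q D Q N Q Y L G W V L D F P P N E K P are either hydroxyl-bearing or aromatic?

Hydroxyl-bearing: S, T, Y. Aromatic: F, W, Y.
Hydroxyl-bearing residues here: S2, Y14 (2).
Aromatic residues here: F3, Y14, W17, F21 (4).
Y is in both groups, so the 1 Y residue must not be double-counted.
Total = 2 + 4 − 1 = 5.

5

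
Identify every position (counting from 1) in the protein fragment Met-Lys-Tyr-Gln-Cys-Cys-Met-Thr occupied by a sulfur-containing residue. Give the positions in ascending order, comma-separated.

1, 5, 6, 7

Cysteine (C, thiol) and methionine (M, thioether) are the two sulfur-containing amino acids.
Matching residues: Met1, Cys5, Cys6, Met7.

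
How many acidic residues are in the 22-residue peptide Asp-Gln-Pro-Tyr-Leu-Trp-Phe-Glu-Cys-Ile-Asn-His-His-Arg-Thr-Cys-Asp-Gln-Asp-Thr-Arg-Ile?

4

Only D (aspartate) and E (glutamate) carry a side-chain carboxylic acid.
Matching residues: Asp1, Glu8, Asp17, Asp19.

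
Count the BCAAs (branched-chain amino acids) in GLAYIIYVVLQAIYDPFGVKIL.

10

V, L, and I make up the branched-chain aliphatic group.
Matching residues: L2, I5, I6, V8, V9, L10, I13, V19, I21, L22.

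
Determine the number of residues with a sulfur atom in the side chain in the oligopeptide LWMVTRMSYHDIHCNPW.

3

The sulfur-bearing residues are cysteine (–SH) and methionine (–S–CH₃).
Matching residues: M3, M7, C14.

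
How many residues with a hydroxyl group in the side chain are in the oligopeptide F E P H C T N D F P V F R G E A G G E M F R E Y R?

Serine (S), threonine (T), and tyrosine (Y) each carry a hydroxyl group on the side chain.
Matching residues: T6, Y24.

2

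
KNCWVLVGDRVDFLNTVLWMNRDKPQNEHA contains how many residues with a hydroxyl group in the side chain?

1

S, T, and Y are the three residues with a side-chain hydroxyl.
Matching residues: T16.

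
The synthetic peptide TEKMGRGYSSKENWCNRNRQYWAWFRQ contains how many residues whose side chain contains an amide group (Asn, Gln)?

Matching residues: N13, N16, N18, Q20, Q27.

5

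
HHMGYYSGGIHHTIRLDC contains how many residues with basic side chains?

Lysine (K), arginine (R), and histidine (H) have basic, nitrogen-containing side chains.
Matching residues: H1, H2, H11, H12, R15.

5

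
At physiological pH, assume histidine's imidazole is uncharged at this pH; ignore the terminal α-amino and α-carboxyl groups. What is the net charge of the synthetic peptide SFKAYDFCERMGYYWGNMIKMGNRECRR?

The side chains ionized at physiological pH are Lys/Arg (+1) and Asp/Glu (−1); with His treated as neutral, nothing else contributes.
Positive (K, R): K3, R10, K20, R24, R27, R28 → +6.
Negative (D, E): D6, E9, E25 → −3.
Net charge = (+6) + (−3) = +3.

+3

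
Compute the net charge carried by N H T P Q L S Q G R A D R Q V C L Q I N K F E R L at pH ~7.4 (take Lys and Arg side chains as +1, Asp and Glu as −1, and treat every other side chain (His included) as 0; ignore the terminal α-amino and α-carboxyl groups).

Positive (K, R): R10, R13, K21, R24 → +4.
Negative (D, E): D12, E23 → −2.
Net charge = (+4) + (−2) = +2.

+2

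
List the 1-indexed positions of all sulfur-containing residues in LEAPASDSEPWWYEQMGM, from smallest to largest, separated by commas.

Only Cys (C) and Met (M) have a sulfur atom in the side chain.
Matching residues: M16, M18.

16, 18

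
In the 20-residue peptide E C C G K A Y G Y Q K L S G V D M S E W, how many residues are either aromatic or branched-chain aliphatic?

5

Aromatic: F, W, Y. Branched-chain aliphatic: I, L, V.
Aromatic residues here: Y7, Y9, W20 (3).
Branched-chain aliphatic residues here: L12, V15 (2).
The two groups share no amino acid, so total = 3 + 2 = 5.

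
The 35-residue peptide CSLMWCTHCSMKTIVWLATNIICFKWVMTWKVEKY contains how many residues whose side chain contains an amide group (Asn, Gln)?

1

Matching residues: N20.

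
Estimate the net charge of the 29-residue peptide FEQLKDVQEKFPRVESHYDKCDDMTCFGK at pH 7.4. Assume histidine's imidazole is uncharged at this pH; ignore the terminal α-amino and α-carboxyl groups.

Near pH 7.4, K and R contribute +1 each, D and E contribute −1 each, and every other side chain (His included, as stated) is uncharged.
Positive (K, R): K5, K10, R13, K20, K29 → +5.
Negative (D, E): E2, D6, E9, E15, D19, D22, D23 → −7.
Net charge = (+5) + (−7) = −2.

-2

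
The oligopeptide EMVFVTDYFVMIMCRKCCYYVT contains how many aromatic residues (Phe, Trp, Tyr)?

5

Matching residues: F4, Y8, F9, Y19, Y20.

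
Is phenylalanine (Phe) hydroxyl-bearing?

No

S, T, and Y are the three residues with a side-chain hydroxyl.
Phenylalanine is not in this group.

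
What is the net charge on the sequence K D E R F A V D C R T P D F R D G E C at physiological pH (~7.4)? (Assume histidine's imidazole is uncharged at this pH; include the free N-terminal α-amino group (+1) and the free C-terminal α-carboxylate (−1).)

The side chains ionized at physiological pH are Lys/Arg (+1) and Asp/Glu (−1); with His treated as neutral, nothing else contributes.
Positive (K, R): K1, R4, R10, R15 → +4.
Negative (D, E): D2, E3, D8, D13, D16, E18 → −6.
The N-terminus (+1) and C-terminus (−1) cancel.
Net charge = (+4) + (−6) = −2.

-2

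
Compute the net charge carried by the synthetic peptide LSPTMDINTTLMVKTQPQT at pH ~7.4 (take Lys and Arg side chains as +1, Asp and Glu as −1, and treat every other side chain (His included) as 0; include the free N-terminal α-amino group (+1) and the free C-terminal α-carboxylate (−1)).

0

Positive (K, R): K14 → +1.
Negative (D, E): D6 → −1.
The N-terminus (+1) and C-terminus (−1) cancel.
Net charge = (+1) + (−1) = 0.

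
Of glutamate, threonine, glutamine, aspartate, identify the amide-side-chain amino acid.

The amide-side-chain residues are Asn (N) and Gln (Q).
Of the listed options, only glutamine belongs to this group.

glutamine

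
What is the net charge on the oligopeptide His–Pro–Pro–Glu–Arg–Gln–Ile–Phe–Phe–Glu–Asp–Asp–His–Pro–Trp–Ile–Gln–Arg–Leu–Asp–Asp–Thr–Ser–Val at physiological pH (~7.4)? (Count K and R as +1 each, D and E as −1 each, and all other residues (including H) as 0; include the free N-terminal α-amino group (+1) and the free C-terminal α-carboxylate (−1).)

Positive (K, R): Arg5, Arg18 → +2.
Negative (D, E): Glu4, Glu10, Asp11, Asp12, Asp20, Asp21 → −6.
The N-terminus (+1) and C-terminus (−1) cancel.
Net charge = (+2) + (−6) = −4.

-4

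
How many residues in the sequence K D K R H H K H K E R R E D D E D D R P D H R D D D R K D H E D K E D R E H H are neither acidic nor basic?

Acidic: D, E. Basic: K, R, H. All other residues are neither.
Matching residues: P20.

1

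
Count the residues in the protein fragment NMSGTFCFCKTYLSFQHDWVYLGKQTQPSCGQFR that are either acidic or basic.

Acidic: D, E. Basic: H, K, R.
Acidic residues here: D18 (1).
Basic residues here: K10, H17, K24, R34 (4).
The two groups share no amino acid, so total = 1 + 4 = 5.

5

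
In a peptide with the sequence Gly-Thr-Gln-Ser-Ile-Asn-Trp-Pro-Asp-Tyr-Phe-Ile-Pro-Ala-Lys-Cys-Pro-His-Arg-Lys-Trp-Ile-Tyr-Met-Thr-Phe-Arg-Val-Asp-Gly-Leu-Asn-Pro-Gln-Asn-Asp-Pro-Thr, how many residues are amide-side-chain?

Only N (asparagine) and Q (glutamine) carry a side-chain carboxamide.
Matching residues: Gln3, Asn6, Asn32, Gln34, Asn35.

5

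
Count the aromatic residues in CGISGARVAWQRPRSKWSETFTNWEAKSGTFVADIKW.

The aromatic amino acids are Phe (F, benzyl), Trp (W, indole), and Tyr (Y, phenol).
Matching residues: W10, W17, F21, W24, F31, W37.

6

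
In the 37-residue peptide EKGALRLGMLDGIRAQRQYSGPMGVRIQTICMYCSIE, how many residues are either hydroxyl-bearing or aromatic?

Hydroxyl-bearing: S, T, Y. Aromatic: F, W, Y.
Hydroxyl-bearing residues here: Y19, S20, T29, Y33, S35 (5).
Aromatic residues here: Y19, Y33 (2).
Y is in both groups, so the 2 Y residues must not be double-counted.
Total = 5 + 2 − 2 = 5.

5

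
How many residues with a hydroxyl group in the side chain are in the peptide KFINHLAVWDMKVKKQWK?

0

S, T, and Y are the three residues with a side-chain hydroxyl.
None of the 18 residues belong to this group.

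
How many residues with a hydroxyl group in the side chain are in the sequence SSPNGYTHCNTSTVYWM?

8

Serine (S), threonine (T), and tyrosine (Y) each carry a hydroxyl group on the side chain.
Matching residues: S1, S2, Y6, T7, T11, S12, T13, Y15.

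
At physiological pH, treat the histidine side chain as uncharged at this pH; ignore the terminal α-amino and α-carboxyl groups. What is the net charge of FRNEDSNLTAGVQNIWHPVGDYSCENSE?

Near pH 7.4, K and R contribute +1 each, D and E contribute −1 each, and every other side chain (His included, as stated) is uncharged.
Positive (K, R): R2 → +1.
Negative (D, E): E4, D5, D21, E25, E28 → −5.
Net charge = (+1) + (−5) = −4.

-4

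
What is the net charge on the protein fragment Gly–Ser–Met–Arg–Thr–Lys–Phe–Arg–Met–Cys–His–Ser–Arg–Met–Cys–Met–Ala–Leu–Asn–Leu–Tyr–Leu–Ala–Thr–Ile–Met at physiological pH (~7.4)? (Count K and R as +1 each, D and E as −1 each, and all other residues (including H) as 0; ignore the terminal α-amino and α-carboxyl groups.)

Positive (K, R): Arg4, Lys6, Arg8, Arg13 → +4.
Negative (D, E): none → −0.
Net charge = (+4) + (−0) = +4.

+4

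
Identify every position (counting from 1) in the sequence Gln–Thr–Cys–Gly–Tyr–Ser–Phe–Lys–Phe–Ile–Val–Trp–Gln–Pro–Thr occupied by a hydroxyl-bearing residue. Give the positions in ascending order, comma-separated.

The –OH-bearing residues are Ser, Thr (aliphatic alcohols), and Tyr (phenol).
Matching residues: Thr2, Tyr5, Ser6, Thr15.

2, 5, 6, 15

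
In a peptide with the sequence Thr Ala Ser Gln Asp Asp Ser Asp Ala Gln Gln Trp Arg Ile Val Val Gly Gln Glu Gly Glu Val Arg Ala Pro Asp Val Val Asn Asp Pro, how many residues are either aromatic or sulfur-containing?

Aromatic: F, W, Y. Sulfur-containing: C, M.
Aromatic residues here: Trp12 (1).
Sulfur-containing residues here: none (0).
The two groups share no amino acid, so total = 1 + 0 = 1.

1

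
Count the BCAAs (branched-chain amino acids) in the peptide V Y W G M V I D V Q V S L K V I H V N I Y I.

11

V, L, and I make up the branched-chain aliphatic group.
Matching residues: V1, V6, I7, V9, V11, L13, V15, I16, V18, I20, I22.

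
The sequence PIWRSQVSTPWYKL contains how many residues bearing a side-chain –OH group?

4

S, T, and Y are the three residues with a side-chain hydroxyl.
Matching residues: S5, S8, T9, Y12.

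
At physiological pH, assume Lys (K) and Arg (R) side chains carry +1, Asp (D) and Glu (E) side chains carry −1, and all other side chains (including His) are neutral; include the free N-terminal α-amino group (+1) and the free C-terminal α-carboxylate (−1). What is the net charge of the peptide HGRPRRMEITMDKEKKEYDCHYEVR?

+1

Positive (K, R): R3, R5, R6, K13, K15, K16, R25 → +7.
Negative (D, E): E8, D12, E14, E17, D19, E23 → −6.
The N-terminus (+1) and C-terminus (−1) cancel.
Net charge = (+7) + (−6) = +1.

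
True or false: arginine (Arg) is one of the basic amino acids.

K, R, and H are the three residues with basic side chains (ε-amine, guanidinium, and imidazole respectively).
Arginine is in this group.

True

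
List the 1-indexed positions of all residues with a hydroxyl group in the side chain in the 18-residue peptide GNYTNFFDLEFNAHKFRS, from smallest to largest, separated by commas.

Serine (S), threonine (T), and tyrosine (Y) each carry a hydroxyl group on the side chain.
Matching residues: Y3, T4, S18.

3, 4, 18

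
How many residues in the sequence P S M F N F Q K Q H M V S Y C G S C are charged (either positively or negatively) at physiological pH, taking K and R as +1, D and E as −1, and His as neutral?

Charged side chains at pH ~7.4: K, R (positive); D, E (negative).
Matching residues: K8.

1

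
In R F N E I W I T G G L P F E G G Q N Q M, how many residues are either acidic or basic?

Acidic: D, E. Basic: H, K, R.
Acidic residues here: E4, E14 (2).
Basic residues here: R1 (1).
The two groups share no amino acid, so total = 2 + 1 = 3.

3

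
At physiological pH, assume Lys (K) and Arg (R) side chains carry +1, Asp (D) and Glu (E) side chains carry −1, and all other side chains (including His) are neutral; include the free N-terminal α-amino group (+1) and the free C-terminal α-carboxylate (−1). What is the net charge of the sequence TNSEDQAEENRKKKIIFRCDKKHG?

Positive (K, R): R11, K12, K13, K14, R18, K21, K22 → +7.
Negative (D, E): E4, D5, E8, E9, D20 → −5.
The N-terminus (+1) and C-terminus (−1) cancel.
Net charge = (+7) + (−5) = +2.

+2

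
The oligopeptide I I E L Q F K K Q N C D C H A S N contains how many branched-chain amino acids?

3

V, L, and I make up the branched-chain aliphatic group.
Matching residues: I1, I2, L4.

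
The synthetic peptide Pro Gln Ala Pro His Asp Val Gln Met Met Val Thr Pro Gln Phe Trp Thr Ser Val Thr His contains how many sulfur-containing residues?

2

Cysteine (C, thiol) and methionine (M, thioether) are the two sulfur-containing amino acids.
Matching residues: Met9, Met10.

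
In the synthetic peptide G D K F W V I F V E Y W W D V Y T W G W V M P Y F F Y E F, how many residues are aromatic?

F, W, and Y each carry an aromatic ring on the side chain.
Matching residues: F4, W5, F8, Y11, W12, W13, Y16, W18, W20, Y24, F25, F26, Y27, F29.

14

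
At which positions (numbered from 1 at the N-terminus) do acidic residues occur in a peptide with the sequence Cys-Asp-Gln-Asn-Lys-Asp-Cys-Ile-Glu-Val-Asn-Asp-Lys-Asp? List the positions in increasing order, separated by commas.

Aspartate (D) and glutamate (E) have carboxylic-acid side chains and are the acidic amino acids.
Matching residues: Asp2, Asp6, Glu9, Asp12, Asp14.

2, 6, 9, 12, 14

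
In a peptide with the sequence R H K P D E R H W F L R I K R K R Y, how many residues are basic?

The basic amino acids are Lys (K), Arg (R), and His (H).
Matching residues: R1, H2, K3, R7, H8, R12, K14, R15, K16, R17.

10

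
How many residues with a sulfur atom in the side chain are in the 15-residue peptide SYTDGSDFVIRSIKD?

The sulfur-bearing residues are cysteine (–SH) and methionine (–S–CH₃).
None of the 15 residues belong to this group.

0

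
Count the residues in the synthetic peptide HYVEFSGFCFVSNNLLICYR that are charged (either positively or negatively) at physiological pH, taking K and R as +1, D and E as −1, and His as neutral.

2

Charged side chains at pH ~7.4: K, R (positive); D, E (negative).
Matching residues: E4, R20.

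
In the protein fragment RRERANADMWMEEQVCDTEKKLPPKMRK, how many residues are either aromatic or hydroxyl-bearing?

2

Aromatic: F, W, Y. Hydroxyl-bearing: S, T, Y.
Aromatic residues here: W10 (1).
Hydroxyl-bearing residues here: T18 (1).
(Y belongs to both groups, but none appear in this sequence.) Total = 1 + 1 = 2.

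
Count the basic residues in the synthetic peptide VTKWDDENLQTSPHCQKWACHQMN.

K, R, and H are the three residues with basic side chains (ε-amine, guanidinium, and imidazole respectively).
Matching residues: K3, H14, K17, H21.

4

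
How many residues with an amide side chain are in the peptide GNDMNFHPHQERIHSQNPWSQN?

The amide-side-chain residues are Asn (N) and Gln (Q).
Matching residues: N2, N5, Q10, Q16, N17, Q21, N22.

7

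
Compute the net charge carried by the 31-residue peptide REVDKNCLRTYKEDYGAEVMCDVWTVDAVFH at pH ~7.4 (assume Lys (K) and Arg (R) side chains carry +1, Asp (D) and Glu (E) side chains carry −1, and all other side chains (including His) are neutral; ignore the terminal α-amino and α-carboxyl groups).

-3

Positive (K, R): R1, K5, R9, K12 → +4.
Negative (D, E): E2, D4, E13, D14, E18, D22, D27 → −7.
Net charge = (+4) + (−7) = −3.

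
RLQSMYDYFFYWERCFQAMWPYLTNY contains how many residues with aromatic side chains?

F, W, and Y each carry an aromatic ring on the side chain.
Matching residues: Y6, Y8, F9, F10, Y11, W12, F16, W20, Y22, Y26.

10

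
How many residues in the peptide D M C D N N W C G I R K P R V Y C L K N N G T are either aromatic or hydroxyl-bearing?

Aromatic: F, W, Y. Hydroxyl-bearing: S, T, Y.
Aromatic residues here: W7, Y16 (2).
Hydroxyl-bearing residues here: Y16, T23 (2).
Y is in both groups, so the 1 Y residue must not be double-counted.
Total = 2 + 2 − 1 = 3.

3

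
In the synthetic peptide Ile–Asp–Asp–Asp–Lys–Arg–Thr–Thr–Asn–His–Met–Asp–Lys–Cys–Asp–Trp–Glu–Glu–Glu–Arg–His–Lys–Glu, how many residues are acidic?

9

Aspartate (D) and glutamate (E) have carboxylic-acid side chains and are the acidic amino acids.
Matching residues: Asp2, Asp3, Asp4, Asp12, Asp15, Glu17, Glu18, Glu19, Glu23.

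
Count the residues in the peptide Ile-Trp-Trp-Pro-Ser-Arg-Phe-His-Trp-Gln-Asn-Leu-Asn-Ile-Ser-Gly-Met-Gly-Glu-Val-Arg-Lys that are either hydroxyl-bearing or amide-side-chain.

5

Hydroxyl-bearing: S, T, Y. Amide-side-chain: N, Q.
Hydroxyl-bearing residues here: Ser5, Ser15 (2).
Amide-side-chain residues here: Gln10, Asn11, Asn13 (3).
The two groups share no amino acid, so total = 2 + 3 = 5.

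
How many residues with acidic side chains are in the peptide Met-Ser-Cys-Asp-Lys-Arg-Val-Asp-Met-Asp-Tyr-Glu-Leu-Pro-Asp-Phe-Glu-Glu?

The acidic residues are Asp (D) and Glu (E), whose side chains end in a carboxylate group.
Matching residues: Asp4, Asp8, Asp10, Glu12, Asp15, Glu17, Glu18.

7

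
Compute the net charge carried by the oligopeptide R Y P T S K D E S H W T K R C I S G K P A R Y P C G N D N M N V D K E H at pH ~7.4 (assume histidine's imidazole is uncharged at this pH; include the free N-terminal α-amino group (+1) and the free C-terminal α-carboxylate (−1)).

Near pH 7.4, K and R contribute +1 each, D and E contribute −1 each, and every other side chain (His included, as stated) is uncharged.
Positive (K, R): R1, K6, K13, R14, K19, R22, K34 → +7.
Negative (D, E): D7, E8, D28, D33, E35 → −5.
The N-terminus (+1) and C-terminus (−1) cancel.
Net charge = (+7) + (−5) = +2.

+2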